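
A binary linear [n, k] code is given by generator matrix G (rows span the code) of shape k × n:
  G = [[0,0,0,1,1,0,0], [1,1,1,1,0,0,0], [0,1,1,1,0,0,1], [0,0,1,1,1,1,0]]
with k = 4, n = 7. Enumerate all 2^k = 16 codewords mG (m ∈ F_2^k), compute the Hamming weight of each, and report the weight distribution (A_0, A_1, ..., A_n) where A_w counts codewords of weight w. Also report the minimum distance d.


Weight distribution: A_0 = 1, A_2 = 3, A_4 = 11, A_6 = 1. Minimum distance d = 2.

Enumerate all 2^4 = 16 messages m ∈ F_2^4.
For each, compute codeword c = mG in F_2^7, then tally its weight.
  m = 0000 → c = 0000000, weight = 0.
  m = 1000 → c = 0001100, weight = 2.
  m = 0100 → c = 1111000, weight = 4.
  m = 1100 → c = 1110100, weight = 4.
  m = 0010 → c = 0111001, weight = 4.
  m = 1010 → c = 0110101, weight = 4.
  m = 0110 → c = 1000001, weight = 2.
  m = 1110 → c = 1001101, weight = 4.
  m = 0001 → c = 0011110, weight = 4.
  m = 1001 → c = 0010010, weight = 2.
  m = 0101 → c = 1100110, weight = 4.
  m = 1101 → c = 1101010, weight = 4.
  m = 0011 → c = 0100111, weight = 4.
  m = 1011 → c = 0101011, weight = 4.
  m = 0111 → c = 1011111, weight = 6.
  m = 1111 → c = 1010011, weight = 4.
Tally weights:
  weight 0: 1 codewords.
  weight 2: 3 codewords.
  weight 4: 11 codewords.
  weight 6: 1 codewords.
Minimum distance d = smallest w > 0 with A_w > 0 = 2.
Sanity: Σ A_w = 16 = 2^4 = 16 ✓.


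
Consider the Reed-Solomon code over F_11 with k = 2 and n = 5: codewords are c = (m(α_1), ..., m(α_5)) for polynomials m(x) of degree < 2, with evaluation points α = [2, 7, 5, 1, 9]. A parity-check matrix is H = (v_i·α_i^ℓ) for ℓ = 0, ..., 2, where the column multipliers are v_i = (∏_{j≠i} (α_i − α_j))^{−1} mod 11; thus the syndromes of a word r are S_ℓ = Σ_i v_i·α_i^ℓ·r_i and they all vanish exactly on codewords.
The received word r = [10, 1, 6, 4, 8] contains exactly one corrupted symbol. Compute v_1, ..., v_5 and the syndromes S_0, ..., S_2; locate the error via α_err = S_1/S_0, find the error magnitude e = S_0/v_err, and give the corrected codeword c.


S = (5, 2, 3), error at position 2, error magnitude e = 5, c = [10, 7, 6, 4, 8].

Step 1: column multipliers v_i = (∏_{j≠i}(α_i − α_j))^{−1} mod 11.
  i = 1 (α = 2): (2−7)(2−5)(2−1)(2−9) = (−5)·(−3)·1·(−7) = −105 ≡ 5, so v_1 = 5^{−1} = 9 (mod 11).
  i = 2 (α = 7): (7−2)(7−5)(7−1)(7−9) = 5·2·6·(−2) = −120 ≡ 1, so v_2 = 1^{−1} = 1 (mod 11).
  i = 3 (α = 5): (5−2)(5−7)(5−1)(5−9) = 3·(−2)·4·(−4) = 96 ≡ 8, so v_3 = 8^{−1} = 7 (mod 11).
  i = 4 (α = 1): (1−2)(1−7)(1−5)(1−9) = (−1)·(−6)·(−4)·(−8) = 192 ≡ 5, so v_4 = 5^{−1} = 9 (mod 11).
  i = 5 (α = 9): (9−2)(9−7)(9−5)(9−1) = 7·2·4·8 = 448 ≡ 8, so v_5 = 8^{−1} = 7 (mod 11).
  v = [9, 1, 7, 9, 7].
Step 2: syndromes of r = [10, 1, 6, 4, 8] (all sums mod 11).
  S_0 = Σ v_i r_i = 9·10 + 1·1 + 7·6 + 9·4 + 7·8 = 225 ≡ 5.
  S_1 = Σ v_i α_i r_i = 9·2·10 + 1·7·1 + 7·5·6 + 9·1·4 + 7·9·8 = 937 ≡ 2.
  α_i^2 mod 11 = [4, 5, 3, 1, 4].
  S_2 = Σ v_i α_i^2 r_i = 9·4·10 + 1·5·1 + 7·3·6 + 9·1·4 + 7·4·8 = 751 ≡ 3.
  S = (5, 2, 3) ≠ 0, so r is not a codeword (an error is present).
Step 3: locate the error. For a single error e at position i, S_ℓ = v_i·e·α_i^ℓ, so α_err = S_1/S_0.
  S_0^{−1} = 5^{−1} = 9 (mod 11), so α_err = 2·9 = 18 ≡ 7 = α_2. Error position i = 2.
  Consistency check: S_2/S_1 = 3·6 = 18 ≡ 7 = α_err ✓ (single-error assumption holds).
Step 4: error magnitude e = S_0/v_2 = S_0·∏_{j≠2}(α_2 − α_j) = 5·1 = 5 ≡ 5 (mod 11).
Step 5: correct position 2: c_2 = r_2 − e = 1 − 5 ≡ 7 (mod 11). Hence c = [10, 7, 6, 4, 8].
  Check: interpolating c through the α_i gives m(x) = 9 + 6·x (degree < 2) with m(α_i) = c_i for every i, so c is indeed a codeword.


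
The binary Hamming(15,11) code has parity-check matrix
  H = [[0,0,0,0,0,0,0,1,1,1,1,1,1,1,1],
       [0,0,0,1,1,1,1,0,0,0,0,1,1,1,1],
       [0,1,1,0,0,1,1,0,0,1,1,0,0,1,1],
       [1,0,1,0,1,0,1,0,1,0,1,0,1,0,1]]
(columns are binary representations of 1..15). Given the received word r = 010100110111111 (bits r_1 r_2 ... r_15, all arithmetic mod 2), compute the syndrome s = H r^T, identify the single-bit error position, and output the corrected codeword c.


s = (1, 0, 0, 0)^T, error position = 8, corrected codeword c = 010100100111111

Compute s = H r^T mod 2 one row at a time:
  s_1 = 1 + 0 + 1 + 1 + 1 + 1 + 1 + 1 = 7 ≡ 1 (mod 2).
  s_2 = 1 + 0 + 0 + 1 + 1 + 1 + 1 + 1 = 6 ≡ 0 (mod 2).
  s_3 = 1 + 0 + 0 + 1 + 1 + 1 + 1 + 1 = 6 ≡ 0 (mod 2).
  s_4 = 0 + 0 + 0 + 1 + 0 + 1 + 1 + 1 = 4 ≡ 0 (mod 2).
s = (1, 0, 0, 0)^T — this equals column 8 of H (binary 1000), so error is at position 8.
Correct: flip bit 8 of r = 010100110111111 to get c = 010100100111111.


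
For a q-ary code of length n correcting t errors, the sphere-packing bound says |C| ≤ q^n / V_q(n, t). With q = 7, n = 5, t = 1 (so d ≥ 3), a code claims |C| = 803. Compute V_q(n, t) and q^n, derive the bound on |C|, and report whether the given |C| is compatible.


V_q(n, t) = 31, q^n = 16807, Hamming bound = 542, |C| = 803 > bound (violated).

Step 1: Compute V_q(n, t) = Σ_{j=0}^1 C(n, j) (q−1)^j.
  j = 0: C(5,0)·(6)^0 = 1·1 = 1.
  j = 1: C(5,1)·(6)^1 = 5·6 = 30.
  V_q(n, t) = 1 + 30 = 31.
Step 2: q^n = 7^5 = 16807.
Step 3: Hamming bound ⌊q^n / V_q(n,t)⌋ = ⌊16807/31⌋ = 542.
Step 4: Compare |C| = 803 to 542: violated.
The claimed |C| lies above the Hamming bound, so no 7-ary code of length 5 with d ≥ 3 can have 803 codewords.


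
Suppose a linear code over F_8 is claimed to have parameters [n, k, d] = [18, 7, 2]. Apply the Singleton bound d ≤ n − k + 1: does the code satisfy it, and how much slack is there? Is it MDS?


Singleton RHS = n − k + 1 = 12, slack = 10, bound satisfied, not MDS.

Singleton bound: d ≤ n − k + 1.
Here n = 18, k = 7, so n − k + 1 = 12.
Given d = 2, check d ≤ 12: YES.
Slack = (n − k + 1) − d = 10.
The code is NOT MDS (slack = 10 > 0).
Description: the claimed parameters are [18, 7, 2]_8; such a code would be non-MDS.


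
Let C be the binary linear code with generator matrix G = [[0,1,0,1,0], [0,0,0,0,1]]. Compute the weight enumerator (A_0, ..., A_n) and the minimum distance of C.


Weight distribution: A_0 = 1, A_1 = 1, A_2 = 1, A_3 = 1. Minimum distance d = 1.

Enumerate all 2^2 = 4 messages m ∈ F_2^2.
For each, compute codeword c = mG in F_2^5, then tally its weight.
  m = 00 → c = 00000, weight = 0.
  m = 10 → c = 01010, weight = 2.
  m = 01 → c = 00001, weight = 1.
  m = 11 → c = 01011, weight = 3.
Tally weights:
  weight 0: 1 codewords.
  weight 1: 1 codewords.
  weight 2: 1 codewords.
  weight 3: 1 codewords.
Minimum distance d = smallest w > 0 with A_w > 0 = 1.
Sanity: Σ A_w = 4 = 2^2 = 4 ✓.


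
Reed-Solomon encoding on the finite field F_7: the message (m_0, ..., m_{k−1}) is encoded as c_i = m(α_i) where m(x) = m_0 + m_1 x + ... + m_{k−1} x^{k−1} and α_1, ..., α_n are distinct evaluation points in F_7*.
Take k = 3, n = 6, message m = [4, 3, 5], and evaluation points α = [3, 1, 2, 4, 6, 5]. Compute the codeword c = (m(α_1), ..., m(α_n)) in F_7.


c = [2, 5, 2, 5, 6, 4]

Message polynomial: m(x) = 4 + 3·x + 5·x^2 (mod 7).
For each evaluation point α_i, compute m(α_i) mod 7:
  α_1 = 3: Horner steps 5 → 4 → 2, so m(3) = 2.
  α_2 = 1: Horner steps 5 → 1 → 5, so m(1) = 5.
  α_3 = 2: Horner steps 5 → 6 → 2, so m(2) = 2.
  α_4 = 4: Horner steps 5 → 2 → 5, so m(4) = 5.
  α_5 = 6: Horner steps 5 → 5 → 6, so m(6) = 6.
  α_6 = 5: Horner steps 5 → 0 → 4, so m(5) = 4.
Codeword c = [2, 5, 2, 5, 6, 4] ∈ F_7^6.


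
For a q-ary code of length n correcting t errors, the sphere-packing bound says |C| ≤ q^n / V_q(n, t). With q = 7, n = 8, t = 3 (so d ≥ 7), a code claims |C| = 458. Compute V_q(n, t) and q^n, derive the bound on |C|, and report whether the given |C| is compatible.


V_q(n, t) = 13153, q^n = 5764801, Hamming bound = 438, |C| = 458 > bound (violated).

Step 1: Compute V_q(n, t) = Σ_{j=0}^3 C(n, j) (q−1)^j.
  j = 0: C(8,0)·(6)^0 = 1·1 = 1.
  j = 1: C(8,1)·(6)^1 = 8·6 = 48.
  j = 2: C(8,2)·(6)^2 = 28·36 = 1008.
  j = 3: C(8,3)·(6)^3 = 56·216 = 12096.
  V_q(n, t) = 1 + 48 + 1008 + 12096 = 13153.
Step 2: q^n = 7^8 = 5764801.
Step 3: Hamming bound ⌊q^n / V_q(n,t)⌋ = ⌊5764801/13153⌋ = 438.
Step 4: Compare |C| = 458 to 438: violated.
The claimed |C| lies above the Hamming bound, so no 7-ary code of length 8 with d ≥ 7 can have 458 codewords.


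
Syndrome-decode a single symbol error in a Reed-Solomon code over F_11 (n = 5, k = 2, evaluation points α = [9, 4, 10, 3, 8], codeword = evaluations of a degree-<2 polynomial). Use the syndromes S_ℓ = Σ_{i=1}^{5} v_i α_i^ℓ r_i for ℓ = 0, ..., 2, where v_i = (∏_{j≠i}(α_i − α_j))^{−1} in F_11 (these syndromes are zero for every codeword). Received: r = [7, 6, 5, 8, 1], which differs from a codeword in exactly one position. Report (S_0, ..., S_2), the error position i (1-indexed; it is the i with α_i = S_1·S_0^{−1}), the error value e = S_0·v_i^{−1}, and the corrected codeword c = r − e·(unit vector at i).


S = (2, 5, 7), error at position 5, error magnitude e = 3, c = [7, 6, 5, 8, 9].

Step 1: column multipliers v_i = (∏_{j≠i}(α_i − α_j))^{−1} mod 11.
  i = 1 (α = 9): (9−4)(9−10)(9−3)(9−8) = 5·(−1)·6·1 = −30 ≡ 3, so v_1 = 3^{−1} = 4 (mod 11).
  i = 2 (α = 4): (4−9)(4−10)(4−3)(4−8) = (−5)·(−6)·1·(−4) = −120 ≡ 1, so v_2 = 1^{−1} = 1 (mod 11).
  i = 3 (α = 10): (10−9)(10−4)(10−3)(10−8) = 1·6·7·2 = 84 ≡ 7, so v_3 = 7^{−1} = 8 (mod 11).
  i = 4 (α = 3): (3−9)(3−4)(3−10)(3−8) = (−6)·(−1)·(−7)·(−5) = 210 ≡ 1, so v_4 = 1^{−1} = 1 (mod 11).
  i = 5 (α = 8): (8−9)(8−4)(8−10)(8−3) = (−1)·4·(−2)·5 = 40 ≡ 7, so v_5 = 7^{−1} = 8 (mod 11).
  v = [4, 1, 8, 1, 8].
Step 2: syndromes of r = [7, 6, 5, 8, 1] (all sums mod 11).
  S_0 = Σ v_i r_i = 4·7 + 1·6 + 8·5 + 1·8 + 8·1 = 90 ≡ 2.
  S_1 = Σ v_i α_i r_i = 4·9·7 + 1·4·6 + 8·10·5 + 1·3·8 + 8·8·1 = 764 ≡ 5.
  α_i^2 mod 11 = [4, 5, 1, 9, 9].
  S_2 = Σ v_i α_i^2 r_i = 4·4·7 + 1·5·6 + 8·1·5 + 1·9·8 + 8·9·1 = 326 ≡ 7.
  S = (2, 5, 7) ≠ 0, so r is not a codeword (an error is present).
Step 3: locate the error. For a single error e at position i, S_ℓ = v_i·e·α_i^ℓ, so α_err = S_1/S_0.
  S_0^{−1} = 2^{−1} = 6 (mod 11), so α_err = 5·6 = 30 ≡ 8 = α_5. Error position i = 5.
  Consistency check: S_2/S_1 = 7·9 = 63 ≡ 8 = α_err ✓ (single-error assumption holds).
Step 4: error magnitude e = S_0/v_5 = S_0·∏_{j≠5}(α_5 − α_j) = 2·7 = 14 ≡ 3 (mod 11).
Step 5: correct position 5: c_5 = r_5 − e = 1 − 3 ≡ 9 (mod 11). Hence c = [7, 6, 5, 8, 9].
  Check: interpolating c through the α_i gives m(x) = 3 + 9·x (degree < 2) with m(α_i) = c_i for every i, so c is indeed a codeword.


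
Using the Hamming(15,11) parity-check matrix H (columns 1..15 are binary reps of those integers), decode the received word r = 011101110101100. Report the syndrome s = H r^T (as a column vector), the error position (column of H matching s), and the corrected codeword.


s = (0, 1, 1, 1)^T, error position = 7, corrected codeword c = 011101010101100

Compute s = H r^T mod 2 one row at a time:
  s_1 = 1 + 0 + 1 + 0 + 1 + 1 + 0 + 0 = 4 ≡ 0 (mod 2).
  s_2 = 1 + 0 + 1 + 1 + 1 + 1 + 0 + 0 = 5 ≡ 1 (mod 2).
  s_3 = 1 + 1 + 1 + 1 + 1 + 0 + 0 + 0 = 5 ≡ 1 (mod 2).
  s_4 = 0 + 1 + 0 + 1 + 0 + 0 + 1 + 0 = 3 ≡ 1 (mod 2).
s = (0, 1, 1, 1)^T — this equals column 7 of H (binary 0111), so error is at position 7.
Correct: flip bit 7 of r = 011101110101100 to get c = 011101010101100.


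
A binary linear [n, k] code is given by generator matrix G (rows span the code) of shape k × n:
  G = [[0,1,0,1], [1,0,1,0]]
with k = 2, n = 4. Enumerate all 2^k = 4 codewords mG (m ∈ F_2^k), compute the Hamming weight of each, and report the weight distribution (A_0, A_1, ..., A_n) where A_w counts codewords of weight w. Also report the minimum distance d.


Weight distribution: A_0 = 1, A_2 = 2, A_4 = 1. Minimum distance d = 2.

Enumerate all 2^2 = 4 messages m ∈ F_2^2.
For each, compute codeword c = mG in F_2^4, then tally its weight.
  m = 00 → c = 0000, weight = 0.
  m = 10 → c = 0101, weight = 2.
  m = 01 → c = 1010, weight = 2.
  m = 11 → c = 1111, weight = 4.
Tally weights:
  weight 0: 1 codewords.
  weight 2: 2 codewords.
  weight 4: 1 codewords.
Minimum distance d = smallest w > 0 with A_w > 0 = 2.
Sanity: Σ A_w = 4 = 2^2 = 4 ✓.


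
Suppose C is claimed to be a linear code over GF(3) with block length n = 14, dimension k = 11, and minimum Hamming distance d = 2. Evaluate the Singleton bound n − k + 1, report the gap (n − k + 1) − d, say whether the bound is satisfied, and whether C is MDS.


Singleton RHS = n − k + 1 = 4, slack = 2, bound satisfied, not MDS.

Singleton bound: d ≤ n − k + 1.
Here n = 14, k = 11, so n − k + 1 = 4.
Given d = 2, check d ≤ 4: YES.
Slack = (n − k + 1) − d = 2.
The code is NOT MDS (slack = 2 > 0).
Description: the claimed parameters are [14, 11, 2]_3; such a code would be non-MDS.


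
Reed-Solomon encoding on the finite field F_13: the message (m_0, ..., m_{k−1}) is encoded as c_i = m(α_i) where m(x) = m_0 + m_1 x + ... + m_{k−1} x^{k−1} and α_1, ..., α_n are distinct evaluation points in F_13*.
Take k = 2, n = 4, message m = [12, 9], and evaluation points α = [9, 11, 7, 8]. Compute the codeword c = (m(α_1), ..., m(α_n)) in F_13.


c = [2, 7, 10, 6]

Message polynomial: m(x) = 12 + 9·x (mod 13).
For each evaluation point α_i, compute m(α_i) mod 13:
  α_1 = 9: Horner steps 9 → 2, so m(9) = 2.
  α_2 = 11: Horner steps 9 → 7, so m(11) = 7.
  α_3 = 7: Horner steps 9 → 10, so m(7) = 10.
  α_4 = 8: Horner steps 9 → 6, so m(8) = 6.
Codeword c = [2, 7, 10, 6] ∈ F_13^4.


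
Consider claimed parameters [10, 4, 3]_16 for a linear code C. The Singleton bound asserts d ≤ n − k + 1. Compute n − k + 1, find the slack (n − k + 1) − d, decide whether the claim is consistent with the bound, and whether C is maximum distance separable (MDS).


Singleton RHS = n − k + 1 = 7, slack = 4, bound satisfied, not MDS.

Singleton bound: d ≤ n − k + 1.
Here n = 10, k = 4, so n − k + 1 = 7.
Given d = 3, check d ≤ 7: YES.
Slack = (n − k + 1) − d = 4.
The code is NOT MDS (slack = 4 > 0).
Description: the claimed parameters are [10, 4, 3]_16; such a code would be non-MDS.


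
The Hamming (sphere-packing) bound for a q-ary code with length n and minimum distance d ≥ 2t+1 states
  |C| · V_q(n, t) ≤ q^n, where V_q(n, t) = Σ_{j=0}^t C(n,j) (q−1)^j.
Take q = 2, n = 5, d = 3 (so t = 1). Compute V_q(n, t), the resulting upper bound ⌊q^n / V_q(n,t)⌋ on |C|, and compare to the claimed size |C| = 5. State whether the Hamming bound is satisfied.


V_q(n, t) = 6, q^n = 32, Hamming bound = 5, |C| = 5 ≤ bound (satisfied).

Step 1: Compute V_q(n, t) = Σ_{j=0}^1 C(n, j) (q−1)^j.
  j = 0: C(5,0)·(1)^0 = 1·1 = 1.
  j = 1: C(5,1)·(1)^1 = 5·1 = 5.
  V_q(n, t) = 1 + 5 = 6.
Step 2: q^n = 2^5 = 32.
Step 3: Hamming bound ⌊q^n / V_q(n,t)⌋ = ⌊32/6⌋ = 5.
Step 4: Compare |C| = 5 to 5: satisfied.
The claimed |C| lies at the Hamming bound (tight).


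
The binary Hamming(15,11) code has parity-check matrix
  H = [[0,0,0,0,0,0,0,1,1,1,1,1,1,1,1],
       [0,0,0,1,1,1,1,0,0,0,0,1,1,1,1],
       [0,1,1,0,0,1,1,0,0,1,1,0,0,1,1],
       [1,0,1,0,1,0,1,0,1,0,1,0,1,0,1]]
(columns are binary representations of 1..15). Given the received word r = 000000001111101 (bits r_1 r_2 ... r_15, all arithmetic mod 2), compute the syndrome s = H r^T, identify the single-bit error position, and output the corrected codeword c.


s = (0, 1, 1, 0)^T, error position = 6, corrected codeword c = 000001001111101

Compute s = H r^T mod 2 one row at a time:
  s_1 = 0 + 1 + 1 + 1 + 1 + 1 + 0 + 1 = 6 ≡ 0 (mod 2).
  s_2 = 0 + 0 + 0 + 0 + 1 + 1 + 0 + 1 = 3 ≡ 1 (mod 2).
  s_3 = 0 + 0 + 0 + 0 + 1 + 1 + 0 + 1 = 3 ≡ 1 (mod 2).
  s_4 = 0 + 0 + 0 + 0 + 1 + 1 + 1 + 1 = 4 ≡ 0 (mod 2).
s = (0, 1, 1, 0)^T — this equals column 6 of H (binary 0110), so error is at position 6.
Correct: flip bit 6 of r = 000000001111101 to get c = 000001001111101.


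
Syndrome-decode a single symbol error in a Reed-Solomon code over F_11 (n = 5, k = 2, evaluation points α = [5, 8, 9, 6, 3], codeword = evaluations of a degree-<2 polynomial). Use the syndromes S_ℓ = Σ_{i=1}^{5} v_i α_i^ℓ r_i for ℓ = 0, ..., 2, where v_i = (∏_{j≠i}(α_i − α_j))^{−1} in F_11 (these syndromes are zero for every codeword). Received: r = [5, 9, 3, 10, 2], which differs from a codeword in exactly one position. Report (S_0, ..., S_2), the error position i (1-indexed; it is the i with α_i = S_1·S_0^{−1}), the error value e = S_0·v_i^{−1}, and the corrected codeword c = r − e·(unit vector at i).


S = (10, 8, 2), error at position 5, error magnitude e = 7, c = [5, 9, 3, 10, 6].

Step 1: column multipliers v_i = (∏_{j≠i}(α_i − α_j))^{−1} mod 11.
  i = 1 (α = 5): (5−8)(5−9)(5−6)(5−3) = (−3)·(−4)·(−1)·2 = −24 ≡ 9, so v_1 = 9^{−1} = 5 (mod 11).
  i = 2 (α = 8): (8−5)(8−9)(8−6)(8−3) = 3·(−1)·2·5 = −30 ≡ 3, so v_2 = 3^{−1} = 4 (mod 11).
  i = 3 (α = 9): (9−5)(9−8)(9−6)(9−3) = 4·1·3·6 = 72 ≡ 6, so v_3 = 6^{−1} = 2 (mod 11).
  i = 4 (α = 6): (6−5)(6−8)(6−9)(6−3) = 1·(−2)·(−3)·3 = 18 ≡ 7, so v_4 = 7^{−1} = 8 (mod 11).
  i = 5 (α = 3): (3−5)(3−8)(3−9)(3−6) = (−2)·(−5)·(−6)·(−3) = 180 ≡ 4, so v_5 = 4^{−1} = 3 (mod 11).
  v = [5, 4, 2, 8, 3].
Step 2: syndromes of r = [5, 9, 3, 10, 2] (all sums mod 11).
  S_0 = Σ v_i r_i = 5·5 + 4·9 + 2·3 + 8·10 + 3·2 = 153 ≡ 10.
  S_1 = Σ v_i α_i r_i = 5·5·5 + 4·8·9 + 2·9·3 + 8·6·10 + 3·3·2 = 965 ≡ 8.
  α_i^2 mod 11 = [3, 9, 4, 3, 9].
  S_2 = Σ v_i α_i^2 r_i = 5·3·5 + 4·9·9 + 2·4·3 + 8·3·10 + 3·9·2 = 717 ≡ 2.
  S = (10, 8, 2) ≠ 0, so r is not a codeword (an error is present).
Step 3: locate the error. For a single error e at position i, S_ℓ = v_i·e·α_i^ℓ, so α_err = S_1/S_0.
  S_0^{−1} = 10^{−1} = 10 (mod 11), so α_err = 8·10 = 80 ≡ 3 = α_5. Error position i = 5.
  Consistency check: S_2/S_1 = 2·7 = 14 ≡ 3 = α_err ✓ (single-error assumption holds).
Step 4: error magnitude e = S_0/v_5 = S_0·∏_{j≠5}(α_5 − α_j) = 10·4 = 40 ≡ 7 (mod 11).
Step 5: correct position 5: c_5 = r_5 − e = 2 − 7 ≡ 6 (mod 11). Hence c = [5, 9, 3, 10, 6].
  Check: interpolating c through the α_i gives m(x) = 2 + 5·x (degree < 2) with m(α_i) = c_i for every i, so c is indeed a codeword.


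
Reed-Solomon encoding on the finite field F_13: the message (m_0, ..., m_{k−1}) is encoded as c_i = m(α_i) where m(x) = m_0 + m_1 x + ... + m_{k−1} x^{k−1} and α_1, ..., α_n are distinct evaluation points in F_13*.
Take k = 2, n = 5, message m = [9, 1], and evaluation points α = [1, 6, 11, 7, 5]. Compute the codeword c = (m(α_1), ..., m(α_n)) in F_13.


c = [10, 2, 7, 3, 1]

Message polynomial: m(x) = 9 + 1·x (mod 13).
For each evaluation point α_i, compute m(α_i) mod 13:
  α_1 = 1: Horner steps 1 → 10, so m(1) = 10.
  α_2 = 6: Horner steps 1 → 2, so m(6) = 2.
  α_3 = 11: Horner steps 1 → 7, so m(11) = 7.
  α_4 = 7: Horner steps 1 → 3, so m(7) = 3.
  α_5 = 5: Horner steps 1 → 1, so m(5) = 1.
Codeword c = [10, 2, 7, 3, 1] ∈ F_13^5.


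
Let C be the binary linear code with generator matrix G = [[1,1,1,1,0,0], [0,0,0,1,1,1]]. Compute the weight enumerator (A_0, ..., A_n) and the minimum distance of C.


Weight distribution: A_0 = 1, A_3 = 1, A_4 = 1, A_5 = 1. Minimum distance d = 3.

Enumerate all 2^2 = 4 messages m ∈ F_2^2.
For each, compute codeword c = mG in F_2^6, then tally its weight.
  m = 00 → c = 000000, weight = 0.
  m = 10 → c = 111100, weight = 4.
  m = 01 → c = 000111, weight = 3.
  m = 11 → c = 111011, weight = 5.
Tally weights:
  weight 0: 1 codewords.
  weight 3: 1 codewords.
  weight 4: 1 codewords.
  weight 5: 1 codewords.
Minimum distance d = smallest w > 0 with A_w > 0 = 3.
Sanity: Σ A_w = 4 = 2^2 = 4 ✓.


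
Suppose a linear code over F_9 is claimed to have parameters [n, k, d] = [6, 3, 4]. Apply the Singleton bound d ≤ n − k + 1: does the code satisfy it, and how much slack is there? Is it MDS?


Singleton RHS = n − k + 1 = 4, slack = 0, bound satisfied, MDS.

Singleton bound: d ≤ n − k + 1.
Here n = 6, k = 3, so n − k + 1 = 4.
Given d = 4, check d ≤ 4: YES.
Slack = (n − k + 1) − d = 0.
The code is MDS (slack = 0).
Description: the claimed parameters are [6, 3, 4]_9; such a code would be MDS (meets Singleton bound).


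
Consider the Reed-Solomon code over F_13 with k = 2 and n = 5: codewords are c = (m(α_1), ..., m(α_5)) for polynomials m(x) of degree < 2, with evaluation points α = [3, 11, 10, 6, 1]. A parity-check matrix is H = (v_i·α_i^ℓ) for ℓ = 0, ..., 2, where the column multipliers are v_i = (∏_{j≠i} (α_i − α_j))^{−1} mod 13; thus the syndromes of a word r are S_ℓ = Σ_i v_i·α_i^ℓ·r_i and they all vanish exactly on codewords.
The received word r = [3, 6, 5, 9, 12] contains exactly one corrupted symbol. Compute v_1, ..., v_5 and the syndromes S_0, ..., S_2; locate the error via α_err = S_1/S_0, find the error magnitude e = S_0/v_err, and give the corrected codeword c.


S = (5, 11, 6), error at position 3, error magnitude e = 1, c = [3, 6, 4, 9, 12].

Step 1: column multipliers v_i = (∏_{j≠i}(α_i − α_j))^{−1} mod 13.
  i = 1 (α = 3): (3−11)(3−10)(3−6)(3−1) = (−8)·(−7)·(−3)·2 = −336 ≡ 2, so v_1 = 2^{−1} = 7 (mod 13).
  i = 2 (α = 11): (11−3)(11−10)(11−6)(11−1) = 8·1·5·10 = 400 ≡ 10, so v_2 = 10^{−1} = 4 (mod 13).
  i = 3 (α = 10): (10−3)(10−11)(10−6)(10−1) = 7·(−1)·4·9 = −252 ≡ 8, so v_3 = 8^{−1} = 5 (mod 13).
  i = 4 (α = 6): (6−3)(6−11)(6−10)(6−1) = 3·(−5)·(−4)·5 = 300 ≡ 1, so v_4 = 1^{−1} = 1 (mod 13).
  i = 5 (α = 1): (1−3)(1−11)(1−10)(1−6) = (−2)·(−10)·(−9)·(−5) = 900 ≡ 3, so v_5 = 3^{−1} = 9 (mod 13).
  v = [7, 4, 5, 1, 9].
Step 2: syndromes of r = [3, 6, 5, 9, 12] (all sums mod 13).
  S_0 = Σ v_i r_i = 7·3 + 4·6 + 5·5 + 1·9 + 9·12 = 187 ≡ 5.
  S_1 = Σ v_i α_i r_i = 7·3·3 + 4·11·6 + 5·10·5 + 1·6·9 + 9·1·12 = 739 ≡ 11.
  α_i^2 mod 13 = [9, 4, 9, 10, 1].
  S_2 = Σ v_i α_i^2 r_i = 7·9·3 + 4·4·6 + 5·9·5 + 1·10·9 + 9·1·12 = 708 ≡ 6.
  S = (5, 11, 6) ≠ 0, so r is not a codeword (an error is present).
Step 3: locate the error. For a single error e at position i, S_ℓ = v_i·e·α_i^ℓ, so α_err = S_1/S_0.
  S_0^{−1} = 5^{−1} = 8 (mod 13), so α_err = 11·8 = 88 ≡ 10 = α_3. Error position i = 3.
  Consistency check: S_2/S_1 = 6·6 = 36 ≡ 10 = α_err ✓ (single-error assumption holds).
Step 4: error magnitude e = S_0/v_3 = S_0·∏_{j≠3}(α_3 − α_j) = 5·8 = 40 ≡ 1 (mod 13).
Step 5: correct position 3: c_3 = r_3 − e = 5 − 1 ≡ 4 (mod 13). Hence c = [3, 6, 4, 9, 12].
  Check: interpolating c through the α_i gives m(x) = 10 + 2·x (degree < 2) with m(α_i) = c_i for every i, so c is indeed a codeword.


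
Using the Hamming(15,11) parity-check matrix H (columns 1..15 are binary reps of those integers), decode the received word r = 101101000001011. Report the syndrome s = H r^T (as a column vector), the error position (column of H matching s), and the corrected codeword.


s = (1, 1, 0, 1)^T, error position = 13, corrected codeword c = 101101000001111

Compute s = H r^T mod 2 one row at a time:
  s_1 = 0 + 0 + 0 + 0 + 1 + 0 + 1 + 1 = 3 ≡ 1 (mod 2).
  s_2 = 1 + 0 + 1 + 0 + 1 + 0 + 1 + 1 = 5 ≡ 1 (mod 2).
  s_3 = 0 + 1 + 1 + 0 + 0 + 0 + 1 + 1 = 4 ≡ 0 (mod 2).
  s_4 = 1 + 1 + 0 + 0 + 0 + 0 + 0 + 1 = 3 ≡ 1 (mod 2).
s = (1, 1, 0, 1)^T — this equals column 13 of H (binary 1101), so error is at position 13.
Correct: flip bit 13 of r = 101101000001011 to get c = 101101000001111.


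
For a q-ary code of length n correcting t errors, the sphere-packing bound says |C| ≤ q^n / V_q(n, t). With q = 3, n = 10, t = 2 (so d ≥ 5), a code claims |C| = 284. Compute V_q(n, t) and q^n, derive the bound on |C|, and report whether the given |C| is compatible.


V_q(n, t) = 201, q^n = 59049, Hamming bound = 293, |C| = 284 ≤ bound (satisfied).

Step 1: Compute V_q(n, t) = Σ_{j=0}^2 C(n, j) (q−1)^j.
  j = 0: C(10,0)·(2)^0 = 1·1 = 1.
  j = 1: C(10,1)·(2)^1 = 10·2 = 20.
  j = 2: C(10,2)·(2)^2 = 45·4 = 180.
  V_q(n, t) = 1 + 20 + 180 = 201.
Step 2: q^n = 3^10 = 59049.
Step 3: Hamming bound ⌊q^n / V_q(n,t)⌋ = ⌊59049/201⌋ = 293.
Step 4: Compare |C| = 284 to 293: satisfied.
The claimed |C| lies below the Hamming bound.


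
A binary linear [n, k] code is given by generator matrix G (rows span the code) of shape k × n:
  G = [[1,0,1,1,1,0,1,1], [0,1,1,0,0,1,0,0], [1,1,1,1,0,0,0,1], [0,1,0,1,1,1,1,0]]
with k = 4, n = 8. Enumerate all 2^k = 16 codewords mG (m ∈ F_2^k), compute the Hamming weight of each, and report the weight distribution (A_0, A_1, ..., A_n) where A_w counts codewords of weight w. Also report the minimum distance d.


Weight distribution: A_0 = 1, A_2 = 2, A_3 = 3, A_4 = 3, A_5 = 4, A_6 = 2, A_7 = 1. Minimum distance d = 2.

Enumerate all 2^4 = 16 messages m ∈ F_2^4.
For each, compute codeword c = mG in F_2^8, then tally its weight.
  m = 0000 → c = 00000000, weight = 0.
  m = 1000 → c = 10111011, weight = 6.
  m = 0100 → c = 01100100, weight = 3.
  m = 1100 → c = 11011111, weight = 7.
  m = 0010 → c = 11110001, weight = 5.
  m = 1010 → c = 01001010, weight = 3.
  m = 0110 → c = 10010101, weight = 4.
  m = 1110 → c = 00101110, weight = 4.
  m = 0001 → c = 01011110, weight = 5.
  m = 1001 → c = 11100101, weight = 5.
  m = 0101 → c = 00111010, weight = 4.
  m = 1101 → c = 10000001, weight = 2.
  m = 0011 → c = 10101111, weight = 6.
  m = 1011 → c = 00010100, weight = 2.
  m = 0111 → c = 11001011, weight = 5.
  m = 1111 → c = 01110000, weight = 3.
Tally weights:
  weight 0: 1 codewords.
  weight 2: 2 codewords.
  weight 3: 3 codewords.
  weight 4: 3 codewords.
  weight 5: 4 codewords.
  weight 6: 2 codewords.
  weight 7: 1 codewords.
Minimum distance d = smallest w > 0 with A_w > 0 = 2.
Sanity: Σ A_w = 16 = 2^4 = 16 ✓.


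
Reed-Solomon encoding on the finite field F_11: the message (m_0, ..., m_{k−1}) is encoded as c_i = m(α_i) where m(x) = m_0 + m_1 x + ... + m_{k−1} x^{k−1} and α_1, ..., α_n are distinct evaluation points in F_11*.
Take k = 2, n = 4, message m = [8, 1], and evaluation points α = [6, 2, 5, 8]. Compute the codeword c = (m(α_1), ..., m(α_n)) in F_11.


c = [3, 10, 2, 5]

Message polynomial: m(x) = 8 + 1·x (mod 11).
For each evaluation point α_i, compute m(α_i) mod 11:
  α_1 = 6: Horner steps 1 → 3, so m(6) = 3.
  α_2 = 2: Horner steps 1 → 10, so m(2) = 10.
  α_3 = 5: Horner steps 1 → 2, so m(5) = 2.
  α_4 = 8: Horner steps 1 → 5, so m(8) = 5.
Codeword c = [3, 10, 2, 5] ∈ F_11^4.


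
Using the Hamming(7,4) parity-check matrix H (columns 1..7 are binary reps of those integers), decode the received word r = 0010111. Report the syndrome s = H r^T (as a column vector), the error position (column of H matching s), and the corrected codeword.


s = (1, 1, 1)^T, error position = 7, corrected codeword c = 0010110

Compute s = H r^T mod 2 one row at a time:
  s_1 = 0 + 1 + 1 + 1 = 3 ≡ 1 (mod 2).
  s_2 = 0 + 1 + 1 + 1 = 3 ≡ 1 (mod 2).
  s_3 = 0 + 1 + 1 + 1 = 3 ≡ 1 (mod 2).
s = (1, 1, 1)^T — this equals column 7 of H (binary 111), so error is at position 7.
Correct: flip bit 7 of r = 0010111 to get c = 0010110.


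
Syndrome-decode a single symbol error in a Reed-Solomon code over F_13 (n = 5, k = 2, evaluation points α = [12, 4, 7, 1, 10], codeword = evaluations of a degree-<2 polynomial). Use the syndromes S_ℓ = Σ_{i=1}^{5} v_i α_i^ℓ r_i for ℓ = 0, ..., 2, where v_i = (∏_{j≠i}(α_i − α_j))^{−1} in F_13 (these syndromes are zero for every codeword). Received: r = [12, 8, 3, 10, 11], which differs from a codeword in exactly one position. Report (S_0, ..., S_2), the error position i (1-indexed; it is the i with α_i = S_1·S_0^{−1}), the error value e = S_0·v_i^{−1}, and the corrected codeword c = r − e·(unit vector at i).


S = (10, 10, 10), error at position 4, error magnitude e = 10, c = [12, 8, 3, 0, 11].

Step 1: column multipliers v_i = (∏_{j≠i}(α_i − α_j))^{−1} mod 13.
  i = 1 (α = 12): (12−4)(12−7)(12−1)(12−10) = 8·5·11·2 = 880 ≡ 9, so v_1 = 9^{−1} = 3 (mod 13).
  i = 2 (α = 4): (4−12)(4−7)(4−1)(4−10) = (−8)·(−3)·3·(−6) = −432 ≡ 10, so v_2 = 10^{−1} = 4 (mod 13).
  i = 3 (α = 7): (7−12)(7−4)(7−1)(7−10) = (−5)·3·6·(−3) = 270 ≡ 10, so v_3 = 10^{−1} = 4 (mod 13).
  i = 4 (α = 1): (1−12)(1−4)(1−7)(1−10) = (−11)·(−3)·(−6)·(−9) = 1782 ≡ 1, so v_4 = 1^{−1} = 1 (mod 13).
  i = 5 (α = 10): (10−12)(10−4)(10−7)(10−1) = (−2)·6·3·9 = −324 ≡ 1, so v_5 = 1^{−1} = 1 (mod 13).
  v = [3, 4, 4, 1, 1].
Step 2: syndromes of r = [12, 8, 3, 10, 11] (all sums mod 13).
  S_0 = Σ v_i r_i = 3·12 + 4·8 + 4·3 + 1·10 + 1·11 = 101 ≡ 10.
  S_1 = Σ v_i α_i r_i = 3·12·12 + 4·4·8 + 4·7·3 + 1·1·10 + 1·10·11 = 764 ≡ 10.
  α_i^2 mod 13 = [1, 3, 10, 1, 9].
  S_2 = Σ v_i α_i^2 r_i = 3·1·12 + 4·3·8 + 4·10·3 + 1·1·10 + 1·9·11 = 361 ≡ 10.
  S = (10, 10, 10) ≠ 0, so r is not a codeword (an error is present).
Step 3: locate the error. For a single error e at position i, S_ℓ = v_i·e·α_i^ℓ, so α_err = S_1/S_0.
  S_0^{−1} = 10^{−1} = 4 (mod 13), so α_err = 10·4 = 40 ≡ 1 = α_4. Error position i = 4.
  Consistency check: S_2/S_1 = 10·4 = 40 ≡ 1 = α_err ✓ (single-error assumption holds).
Step 4: error magnitude e = S_0/v_4 = S_0·∏_{j≠4}(α_4 − α_j) = 10·1 = 10 ≡ 10 (mod 13).
Step 5: correct position 4: c_4 = r_4 − e = 10 − 10 ≡ 0 (mod 13). Hence c = [12, 8, 3, 0, 11].
  Check: interpolating c through the α_i gives m(x) = 6 + 7·x (degree < 2) with m(α_i) = c_i for every i, so c is indeed a codeword.


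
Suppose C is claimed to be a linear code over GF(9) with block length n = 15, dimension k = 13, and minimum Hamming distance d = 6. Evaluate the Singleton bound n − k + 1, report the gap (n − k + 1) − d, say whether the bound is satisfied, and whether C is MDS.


Singleton RHS = n − k + 1 = 3, slack = -3, bound violated (no such code; not MDS).

Singleton bound: d ≤ n − k + 1.
Here n = 15, k = 13, so n − k + 1 = 3.
Given d = 6, check d ≤ 3: NO.
Slack = (n − k + 1) − d = -3.
The slack is negative: d = 6 exceeds n − k + 1 = 3 by 3, so the Singleton bound is violated and no linear [15, 13, 6]_9 code can exist. In particular it is not MDS (MDS requires d = n − k + 1 exactly).
Description: the claimed parameters are [15, 13, 6]_9; such a code would be impossible (violates the Singleton bound).


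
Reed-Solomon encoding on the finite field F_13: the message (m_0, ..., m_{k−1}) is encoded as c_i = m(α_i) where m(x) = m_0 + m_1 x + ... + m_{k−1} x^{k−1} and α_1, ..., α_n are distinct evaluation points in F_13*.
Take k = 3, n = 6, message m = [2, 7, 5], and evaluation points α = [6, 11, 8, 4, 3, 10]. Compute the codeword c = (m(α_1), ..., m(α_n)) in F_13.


c = [3, 8, 1, 6, 3, 0]

Message polynomial: m(x) = 2 + 7·x + 5·x^2 (mod 13).
For each evaluation point α_i, compute m(α_i) mod 13:
  α_1 = 6: Horner steps 5 → 11 → 3, so m(6) = 3.
  α_2 = 11: Horner steps 5 → 10 → 8, so m(11) = 8.
  α_3 = 8: Horner steps 5 → 8 → 1, so m(8) = 1.
  α_4 = 4: Horner steps 5 → 1 → 6, so m(4) = 6.
  α_5 = 3: Horner steps 5 → 9 → 3, so m(3) = 3.
  α_6 = 10: Horner steps 5 → 5 → 0, so m(10) = 0.
Codeword c = [3, 8, 1, 6, 3, 0] ∈ F_13^6.


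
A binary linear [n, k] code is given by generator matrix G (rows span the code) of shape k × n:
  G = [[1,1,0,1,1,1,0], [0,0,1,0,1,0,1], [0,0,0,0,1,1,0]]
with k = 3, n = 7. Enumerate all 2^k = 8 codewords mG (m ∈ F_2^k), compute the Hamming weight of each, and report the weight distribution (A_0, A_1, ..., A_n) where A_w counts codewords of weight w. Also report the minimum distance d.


Weight distribution: A_0 = 1, A_2 = 1, A_3 = 3, A_5 = 1, A_6 = 2. Minimum distance d = 2.

Enumerate all 2^3 = 8 messages m ∈ F_2^3.
For each, compute codeword c = mG in F_2^7, then tally its weight.
  m = 000 → c = 0000000, weight = 0.
  m = 100 → c = 1101110, weight = 5.
  m = 010 → c = 0010101, weight = 3.
  m = 110 → c = 1111011, weight = 6.
  m = 001 → c = 0000110, weight = 2.
  m = 101 → c = 1101000, weight = 3.
  m = 011 → c = 0010011, weight = 3.
  m = 111 → c = 1111101, weight = 6.
Tally weights:
  weight 0: 1 codewords.
  weight 2: 1 codewords.
  weight 3: 3 codewords.
  weight 5: 1 codewords.
  weight 6: 2 codewords.
Minimum distance d = smallest w > 0 with A_w > 0 = 2.
Sanity: Σ A_w = 8 = 2^3 = 8 ✓.


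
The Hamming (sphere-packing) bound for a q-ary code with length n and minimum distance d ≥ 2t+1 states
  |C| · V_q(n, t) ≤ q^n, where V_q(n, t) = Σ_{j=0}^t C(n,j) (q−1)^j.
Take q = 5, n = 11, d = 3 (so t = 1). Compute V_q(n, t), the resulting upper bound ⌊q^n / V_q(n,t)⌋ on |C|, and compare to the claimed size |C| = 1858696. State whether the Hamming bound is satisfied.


V_q(n, t) = 45, q^n = 48828125, Hamming bound = 1085069, |C| = 1858696 > bound (violated).

Step 1: Compute V_q(n, t) = Σ_{j=0}^1 C(n, j) (q−1)^j.
  j = 0: C(11,0)·(4)^0 = 1·1 = 1.
  j = 1: C(11,1)·(4)^1 = 11·4 = 44.
  V_q(n, t) = 1 + 44 = 45.
Step 2: q^n = 5^11 = 48828125.
Step 3: Hamming bound ⌊q^n / V_q(n,t)⌋ = ⌊48828125/45⌋ = 1085069.
Step 4: Compare |C| = 1858696 to 1085069: violated.
The claimed |C| lies above the Hamming bound, so no 5-ary code of length 11 with d ≥ 3 can have 1858696 codewords.


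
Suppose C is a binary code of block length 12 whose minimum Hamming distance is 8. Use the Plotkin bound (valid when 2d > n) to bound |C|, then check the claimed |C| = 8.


Plotkin bound M ≤ 4; given |C| = 8 > bound (violated).

Check applicability: 2d = 16, n = 12.
2d − n = 4 > 0, so Plotkin applies.
Compute d/(2d−n) = 8/4 ≈ 2.0000.
⌊d/(2d−n)⌋ = 2.
Plotkin bound: M ≤ 2·2 = 4.
Given |C| = 8, check: VIOLATED.
This |C| is above the Plotkin bound, so no binary code with n = 12, d = 8 and 8 codewords exists.


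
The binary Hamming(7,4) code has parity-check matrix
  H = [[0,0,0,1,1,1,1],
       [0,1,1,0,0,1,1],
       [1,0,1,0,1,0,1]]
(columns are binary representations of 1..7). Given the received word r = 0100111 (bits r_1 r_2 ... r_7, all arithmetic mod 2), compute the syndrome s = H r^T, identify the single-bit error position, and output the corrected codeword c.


s = (1, 1, 0)^T, error position = 6, corrected codeword c = 0100101

Compute s = H r^T mod 2 one row at a time:
  s_1 = 0 + 1 + 1 + 1 = 3 ≡ 1 (mod 2).
  s_2 = 1 + 0 + 1 + 1 = 3 ≡ 1 (mod 2).
  s_3 = 0 + 0 + 1 + 1 = 2 ≡ 0 (mod 2).
s = (1, 1, 0)^T — this equals column 6 of H (binary 110), so error is at position 6.
Correct: flip bit 6 of r = 0100111 to get c = 0100101.


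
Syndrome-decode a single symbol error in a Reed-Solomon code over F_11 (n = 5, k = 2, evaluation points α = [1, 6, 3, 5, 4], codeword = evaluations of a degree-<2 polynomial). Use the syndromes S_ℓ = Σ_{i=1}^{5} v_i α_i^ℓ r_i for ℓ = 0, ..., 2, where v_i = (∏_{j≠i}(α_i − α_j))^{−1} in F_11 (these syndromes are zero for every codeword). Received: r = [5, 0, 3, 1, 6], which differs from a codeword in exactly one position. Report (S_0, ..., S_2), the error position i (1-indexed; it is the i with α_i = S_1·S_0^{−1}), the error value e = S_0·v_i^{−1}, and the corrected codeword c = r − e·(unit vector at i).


S = (8, 10, 7), error at position 5, error magnitude e = 4, c = [5, 0, 3, 1, 2].

Step 1: column multipliers v_i = (∏_{j≠i}(α_i − α_j))^{−1} mod 11.
  i = 1 (α = 1): (1−6)(1−3)(1−5)(1−4) = (−5)·(−2)·(−4)·(−3) = 120 ≡ 10, so v_1 = 10^{−1} = 10 (mod 11).
  i = 2 (α = 6): (6−1)(6−3)(6−5)(6−4) = 5·3·1·2 = 30 ≡ 8, so v_2 = 8^{−1} = 7 (mod 11).
  i = 3 (α = 3): (3−1)(3−6)(3−5)(3−4) = 2·(−3)·(−2)·(−1) = −12 ≡ 10, so v_3 = 10^{−1} = 10 (mod 11).
  i = 4 (α = 5): (5−1)(5−6)(5−3)(5−4) = 4·(−1)·2·1 = −8 ≡ 3, so v_4 = 3^{−1} = 4 (mod 11).
  i = 5 (α = 4): (4−1)(4−6)(4−3)(4−5) = 3·(−2)·1·(−1) = 6 ≡ 6, so v_5 = 6^{−1} = 2 (mod 11).
  v = [10, 7, 10, 4, 2].
Step 2: syndromes of r = [5, 0, 3, 1, 6] (all sums mod 11).
  S_0 = Σ v_i r_i = 10·5 + 7·0 + 10·3 + 4·1 + 2·6 = 96 ≡ 8.
  S_1 = Σ v_i α_i r_i = 10·1·5 + 7·6·0 + 10·3·3 + 4·5·1 + 2·4·6 = 208 ≡ 10.
  α_i^2 mod 11 = [1, 3, 9, 3, 5].
  S_2 = Σ v_i α_i^2 r_i = 10·1·5 + 7·3·0 + 10·9·3 + 4·3·1 + 2·5·6 = 392 ≡ 7.
  S = (8, 10, 7) ≠ 0, so r is not a codeword (an error is present).
Step 3: locate the error. For a single error e at position i, S_ℓ = v_i·e·α_i^ℓ, so α_err = S_1/S_0.
  S_0^{−1} = 8^{−1} = 7 (mod 11), so α_err = 10·7 = 70 ≡ 4 = α_5. Error position i = 5.
  Consistency check: S_2/S_1 = 7·10 = 70 ≡ 4 = α_err ✓ (single-error assumption holds).
Step 4: error magnitude e = S_0/v_5 = S_0·∏_{j≠5}(α_5 − α_j) = 8·6 = 48 ≡ 4 (mod 11).
Step 5: correct position 5: c_5 = r_5 − e = 6 − 4 ≡ 2 (mod 11). Hence c = [5, 0, 3, 1, 2].
  Check: interpolating c through the α_i gives m(x) = 6 + 10·x (degree < 2) with m(α_i) = c_i for every i, so c is indeed a codeword.


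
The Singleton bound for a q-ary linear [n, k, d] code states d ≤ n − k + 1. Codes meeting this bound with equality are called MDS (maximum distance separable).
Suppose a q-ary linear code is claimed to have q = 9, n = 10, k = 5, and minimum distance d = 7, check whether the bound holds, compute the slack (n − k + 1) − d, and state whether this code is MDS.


Singleton RHS = n − k + 1 = 6, slack = -1, bound violated (no such code; not MDS).

Singleton bound: d ≤ n − k + 1.
Here n = 10, k = 5, so n − k + 1 = 6.
Given d = 7, check d ≤ 6: NO.
Slack = (n − k + 1) − d = -1.
The slack is negative: d = 7 exceeds n − k + 1 = 6 by 1, so the Singleton bound is violated and no linear [10, 5, 7]_9 code can exist. In particular it is not MDS (MDS requires d = n − k + 1 exactly).
Description: the claimed parameters are [10, 5, 7]_9; such a code would be impossible (violates the Singleton bound).


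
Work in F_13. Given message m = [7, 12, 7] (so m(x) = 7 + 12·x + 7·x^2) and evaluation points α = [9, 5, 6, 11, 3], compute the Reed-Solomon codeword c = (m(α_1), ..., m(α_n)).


c = [6, 8, 6, 11, 2]

Message polynomial: m(x) = 7 + 12·x + 7·x^2 (mod 13).
For each evaluation point α_i, compute m(α_i) mod 13:
  α_1 = 9: Horner steps 7 → 10 → 6, so m(9) = 6.
  α_2 = 5: Horner steps 7 → 8 → 8, so m(5) = 8.
  α_3 = 6: Horner steps 7 → 2 → 6, so m(6) = 6.
  α_4 = 11: Horner steps 7 → 11 → 11, so m(11) = 11.
  α_5 = 3: Horner steps 7 → 7 → 2, so m(3) = 2.
Codeword c = [6, 8, 6, 11, 2] ∈ F_13^5.


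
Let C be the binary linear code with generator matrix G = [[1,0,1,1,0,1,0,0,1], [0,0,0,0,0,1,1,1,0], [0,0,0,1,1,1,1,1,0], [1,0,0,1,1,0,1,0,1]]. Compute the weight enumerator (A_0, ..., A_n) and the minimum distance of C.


Weight distribution: A_0 = 1, A_2 = 1, A_3 = 4, A_4 = 3, A_5 = 4, A_6 = 3. Minimum distance d = 2.

Enumerate all 2^4 = 16 messages m ∈ F_2^4.
For each, compute codeword c = mG in F_2^9, then tally its weight.
  m = 0000 → c = 000000000, weight = 0.
  m = 1000 → c = 101101001, weight = 5.
  m = 0100 → c = 000001110, weight = 3.
  m = 1100 → c = 101100111, weight = 6.
  m = 0010 → c = 000111110, weight = 5.
  m = 1010 → c = 101010111, weight = 6.
  m = 0110 → c = 000110000, weight = 2.
  m = 1110 → c = 101011001, weight = 5.
  m = 0001 → c = 100110101, weight = 5.
  m = 1001 → c = 001011100, weight = 4.
  m = 0101 → c = 100111011, weight = 6.
  m = 1101 → c = 001010010, weight = 3.
  m = 0011 → c = 100001011, weight = 4.
  m = 1011 → c = 001100010, weight = 3.
  m = 0111 → c = 100000101, weight = 3.
  m = 1111 → c = 001101100, weight = 4.
Tally weights:
  weight 0: 1 codewords.
  weight 2: 1 codewords.
  weight 3: 4 codewords.
  weight 4: 3 codewords.
  weight 5: 4 codewords.
  weight 6: 3 codewords.
Minimum distance d = smallest w > 0 with A_w > 0 = 2.
Sanity: Σ A_w = 16 = 2^4 = 16 ✓.
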